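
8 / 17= 0.47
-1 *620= -620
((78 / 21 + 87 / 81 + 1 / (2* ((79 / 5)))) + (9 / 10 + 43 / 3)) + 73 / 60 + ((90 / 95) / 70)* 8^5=527374103 / 1134756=464.75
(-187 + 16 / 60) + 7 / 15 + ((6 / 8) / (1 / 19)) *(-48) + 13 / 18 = -78259 / 90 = -869.54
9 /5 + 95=484 /5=96.80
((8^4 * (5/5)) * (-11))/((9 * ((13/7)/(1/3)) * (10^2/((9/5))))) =-16.17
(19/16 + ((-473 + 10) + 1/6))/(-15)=22159/720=30.78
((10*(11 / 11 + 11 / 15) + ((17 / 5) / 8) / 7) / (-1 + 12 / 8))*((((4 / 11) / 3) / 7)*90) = 29222 / 539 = 54.22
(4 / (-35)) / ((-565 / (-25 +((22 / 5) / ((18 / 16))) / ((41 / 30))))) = -1556 / 347475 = -0.00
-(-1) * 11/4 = 11/4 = 2.75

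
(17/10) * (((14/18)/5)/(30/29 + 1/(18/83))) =493/10525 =0.05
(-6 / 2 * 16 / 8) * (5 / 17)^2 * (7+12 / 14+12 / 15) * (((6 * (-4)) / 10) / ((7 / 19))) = 414504 / 14161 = 29.27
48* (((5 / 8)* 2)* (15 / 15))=60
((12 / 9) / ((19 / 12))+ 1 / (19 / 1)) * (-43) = -731 / 19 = -38.47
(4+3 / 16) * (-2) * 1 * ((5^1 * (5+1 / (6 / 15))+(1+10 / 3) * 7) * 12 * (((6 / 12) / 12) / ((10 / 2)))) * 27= -245421 / 160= -1533.88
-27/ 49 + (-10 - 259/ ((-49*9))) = -4394/ 441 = -9.96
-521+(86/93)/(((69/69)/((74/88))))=-520.22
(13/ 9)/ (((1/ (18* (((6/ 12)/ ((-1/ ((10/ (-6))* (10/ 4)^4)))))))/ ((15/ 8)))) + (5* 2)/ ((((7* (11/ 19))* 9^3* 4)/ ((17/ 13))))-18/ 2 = 1577.92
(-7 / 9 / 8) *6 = -7 / 12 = -0.58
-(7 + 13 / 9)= -76 / 9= -8.44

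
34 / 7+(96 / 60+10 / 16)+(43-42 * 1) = 2263 / 280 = 8.08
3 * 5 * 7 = 105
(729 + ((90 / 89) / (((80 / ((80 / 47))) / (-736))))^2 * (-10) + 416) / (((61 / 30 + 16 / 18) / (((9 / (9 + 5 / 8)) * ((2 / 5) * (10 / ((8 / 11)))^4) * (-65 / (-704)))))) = -9493363891460109375 / 16492993151488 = -575599.82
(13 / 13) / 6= 1 / 6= 0.17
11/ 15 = 0.73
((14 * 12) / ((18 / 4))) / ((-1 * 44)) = -0.85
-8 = -8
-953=-953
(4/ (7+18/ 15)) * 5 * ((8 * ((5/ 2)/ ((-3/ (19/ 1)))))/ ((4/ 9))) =-695.12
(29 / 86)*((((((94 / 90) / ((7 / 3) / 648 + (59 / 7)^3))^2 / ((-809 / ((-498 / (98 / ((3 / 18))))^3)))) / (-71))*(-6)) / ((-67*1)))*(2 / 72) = -17801814045402 / 659477452624214753167542775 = -0.00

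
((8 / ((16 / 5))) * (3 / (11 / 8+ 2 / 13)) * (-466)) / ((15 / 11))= -1676.43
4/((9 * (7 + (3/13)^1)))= 26/423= 0.06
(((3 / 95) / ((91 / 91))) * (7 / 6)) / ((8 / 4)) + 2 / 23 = 921 / 8740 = 0.11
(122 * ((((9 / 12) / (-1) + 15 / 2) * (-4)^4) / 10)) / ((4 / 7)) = 184464 / 5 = 36892.80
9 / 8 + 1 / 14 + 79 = 4491 / 56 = 80.20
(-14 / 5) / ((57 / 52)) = -728 / 285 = -2.55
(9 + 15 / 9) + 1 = 35 / 3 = 11.67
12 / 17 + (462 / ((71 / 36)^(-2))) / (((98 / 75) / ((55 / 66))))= 117905951 / 102816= 1146.77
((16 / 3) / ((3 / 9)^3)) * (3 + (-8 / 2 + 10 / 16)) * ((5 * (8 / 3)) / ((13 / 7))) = -5040 / 13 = -387.69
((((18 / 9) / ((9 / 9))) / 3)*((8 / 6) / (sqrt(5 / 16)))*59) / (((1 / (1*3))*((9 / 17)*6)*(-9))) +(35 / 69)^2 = 1225 / 4761 - 16048*sqrt(5) / 3645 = -9.59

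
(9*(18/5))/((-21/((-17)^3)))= 265302/35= 7580.06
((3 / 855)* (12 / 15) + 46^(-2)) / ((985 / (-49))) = -0.00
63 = 63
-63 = -63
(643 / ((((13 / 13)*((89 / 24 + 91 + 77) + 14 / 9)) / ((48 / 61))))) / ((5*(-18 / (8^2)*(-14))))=3950592 / 26634125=0.15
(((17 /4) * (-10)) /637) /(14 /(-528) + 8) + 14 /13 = 286562 /268177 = 1.07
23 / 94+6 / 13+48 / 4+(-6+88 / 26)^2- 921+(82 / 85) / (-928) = -282400408183 / 313271920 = -901.45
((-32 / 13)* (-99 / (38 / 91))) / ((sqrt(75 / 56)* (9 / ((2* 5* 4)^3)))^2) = 11303649280000 / 513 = 22034404054.58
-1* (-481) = 481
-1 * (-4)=4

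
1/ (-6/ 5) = -5/ 6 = -0.83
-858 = -858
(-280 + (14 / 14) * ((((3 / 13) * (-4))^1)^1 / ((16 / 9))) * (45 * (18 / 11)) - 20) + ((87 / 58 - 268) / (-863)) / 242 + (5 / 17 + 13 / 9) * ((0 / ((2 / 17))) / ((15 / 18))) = -1836603781 / 5429996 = -338.23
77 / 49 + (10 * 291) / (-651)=-629 / 217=-2.90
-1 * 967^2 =-935089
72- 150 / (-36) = 457 / 6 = 76.17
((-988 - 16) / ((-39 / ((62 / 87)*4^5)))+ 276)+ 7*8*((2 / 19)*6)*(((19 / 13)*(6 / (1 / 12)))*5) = 127819540 / 3393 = 37671.54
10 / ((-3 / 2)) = -20 / 3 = -6.67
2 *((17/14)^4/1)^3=582622237229761/28346956187648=20.55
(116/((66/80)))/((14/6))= 4640/77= 60.26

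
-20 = -20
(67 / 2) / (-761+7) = -0.04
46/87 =0.53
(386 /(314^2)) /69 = 193 /3401562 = 0.00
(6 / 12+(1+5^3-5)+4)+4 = 259 / 2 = 129.50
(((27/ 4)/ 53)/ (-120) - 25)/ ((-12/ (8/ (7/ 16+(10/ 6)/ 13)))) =2756117/ 93545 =29.46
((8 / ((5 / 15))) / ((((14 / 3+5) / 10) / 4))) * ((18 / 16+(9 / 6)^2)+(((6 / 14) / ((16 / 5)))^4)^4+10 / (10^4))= 80287017531369969868123351748887017 / 239468501967495406373027027353600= 335.27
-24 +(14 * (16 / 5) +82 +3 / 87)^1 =14911 / 145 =102.83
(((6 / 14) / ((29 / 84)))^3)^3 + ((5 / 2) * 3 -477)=-13419090158004159 / 29014291951738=-462.50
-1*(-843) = 843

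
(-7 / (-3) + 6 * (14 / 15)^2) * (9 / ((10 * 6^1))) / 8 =567 / 4000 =0.14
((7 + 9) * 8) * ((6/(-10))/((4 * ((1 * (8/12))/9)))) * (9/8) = -1458/5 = -291.60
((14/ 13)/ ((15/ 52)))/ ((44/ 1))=14/ 165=0.08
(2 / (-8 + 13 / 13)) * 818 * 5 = -8180 / 7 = -1168.57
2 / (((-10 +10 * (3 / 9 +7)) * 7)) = 3 / 665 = 0.00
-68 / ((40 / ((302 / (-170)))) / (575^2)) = 1996975 / 2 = 998487.50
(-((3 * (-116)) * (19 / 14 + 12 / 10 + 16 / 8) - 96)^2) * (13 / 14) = -22523838714 / 8575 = -2626686.73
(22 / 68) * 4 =22 / 17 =1.29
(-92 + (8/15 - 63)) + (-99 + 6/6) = -3787/15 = -252.47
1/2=0.50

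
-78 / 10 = -39 / 5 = -7.80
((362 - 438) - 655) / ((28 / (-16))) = 2924 / 7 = 417.71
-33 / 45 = -0.73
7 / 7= 1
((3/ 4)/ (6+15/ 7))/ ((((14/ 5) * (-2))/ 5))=-25/ 304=-0.08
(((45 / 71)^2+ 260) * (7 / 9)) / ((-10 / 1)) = -1837759 / 90738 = -20.25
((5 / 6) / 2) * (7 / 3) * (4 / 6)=35 / 54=0.65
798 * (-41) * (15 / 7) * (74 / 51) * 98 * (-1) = 169479240 / 17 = 9969367.06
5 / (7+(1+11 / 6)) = 30 / 59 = 0.51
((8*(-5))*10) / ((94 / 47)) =-200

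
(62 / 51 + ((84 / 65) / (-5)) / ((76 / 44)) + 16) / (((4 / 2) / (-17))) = -2687263 / 18525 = -145.06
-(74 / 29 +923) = -26841 / 29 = -925.55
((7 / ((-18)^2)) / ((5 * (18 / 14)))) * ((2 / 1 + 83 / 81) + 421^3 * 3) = 222120506783 / 295245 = 752326.06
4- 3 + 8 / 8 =2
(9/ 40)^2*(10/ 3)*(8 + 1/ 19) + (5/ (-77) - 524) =-122355033/ 234080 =-522.71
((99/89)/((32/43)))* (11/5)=46827/14240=3.29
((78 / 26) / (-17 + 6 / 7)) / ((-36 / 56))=98 / 339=0.29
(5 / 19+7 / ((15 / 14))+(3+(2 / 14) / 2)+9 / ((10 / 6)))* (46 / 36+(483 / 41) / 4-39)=-446719027 / 841320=-530.97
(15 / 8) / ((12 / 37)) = 185 / 32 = 5.78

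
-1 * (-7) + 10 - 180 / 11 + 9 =106 / 11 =9.64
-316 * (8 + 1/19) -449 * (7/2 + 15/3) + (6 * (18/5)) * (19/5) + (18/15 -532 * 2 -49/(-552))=-1925010209/262200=-7341.76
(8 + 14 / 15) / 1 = 134 / 15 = 8.93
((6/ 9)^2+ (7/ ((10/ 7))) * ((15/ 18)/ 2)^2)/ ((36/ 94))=17531/ 5184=3.38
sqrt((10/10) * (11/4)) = sqrt(11)/2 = 1.66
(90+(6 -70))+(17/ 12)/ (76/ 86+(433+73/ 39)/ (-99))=25.60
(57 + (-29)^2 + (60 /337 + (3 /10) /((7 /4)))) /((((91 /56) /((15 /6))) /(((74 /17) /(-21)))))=-184495616 /644007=-286.48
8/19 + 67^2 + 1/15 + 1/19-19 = 1274104/285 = 4470.54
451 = 451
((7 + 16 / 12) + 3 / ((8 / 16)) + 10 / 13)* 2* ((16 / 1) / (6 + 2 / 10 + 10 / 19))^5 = 9557916457369600000 / 4154979618940761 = 2300.35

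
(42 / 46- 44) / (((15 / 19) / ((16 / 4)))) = -75316 / 345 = -218.31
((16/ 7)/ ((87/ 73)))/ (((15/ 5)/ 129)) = 50224/ 609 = 82.47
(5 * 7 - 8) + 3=30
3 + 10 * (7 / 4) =41 / 2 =20.50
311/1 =311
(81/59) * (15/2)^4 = 4100625/944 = 4343.88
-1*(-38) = 38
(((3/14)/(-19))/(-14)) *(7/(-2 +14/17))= -51/10640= -0.00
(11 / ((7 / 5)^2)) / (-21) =-275 / 1029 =-0.27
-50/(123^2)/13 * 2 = -100/196677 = -0.00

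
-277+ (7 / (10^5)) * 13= -27699909 / 100000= -277.00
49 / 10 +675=6799 / 10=679.90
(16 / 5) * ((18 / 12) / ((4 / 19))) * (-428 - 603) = -117534 / 5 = -23506.80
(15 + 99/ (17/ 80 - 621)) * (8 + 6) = 10318350/ 49663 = 207.77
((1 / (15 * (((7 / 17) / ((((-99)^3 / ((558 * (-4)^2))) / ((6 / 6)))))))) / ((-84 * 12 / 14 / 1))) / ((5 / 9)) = 610929 / 1388800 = 0.44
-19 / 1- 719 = -738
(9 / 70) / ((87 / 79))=237 / 2030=0.12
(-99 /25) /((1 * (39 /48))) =-1584 /325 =-4.87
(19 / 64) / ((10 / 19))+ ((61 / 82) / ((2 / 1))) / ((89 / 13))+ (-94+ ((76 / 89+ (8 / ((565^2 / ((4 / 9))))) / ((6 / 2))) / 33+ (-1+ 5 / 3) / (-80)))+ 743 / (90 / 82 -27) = -956628516455534059 / 7838093581084800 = -122.05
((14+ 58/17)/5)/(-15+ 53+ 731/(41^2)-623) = -248788/41762795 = -0.01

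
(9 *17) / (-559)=-153 / 559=-0.27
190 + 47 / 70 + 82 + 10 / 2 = 277.67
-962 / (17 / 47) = -45214 / 17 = -2659.65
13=13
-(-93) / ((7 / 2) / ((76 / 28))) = 3534 / 49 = 72.12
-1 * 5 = -5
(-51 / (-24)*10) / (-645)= -17 / 516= -0.03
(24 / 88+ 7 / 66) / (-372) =-25 / 24552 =-0.00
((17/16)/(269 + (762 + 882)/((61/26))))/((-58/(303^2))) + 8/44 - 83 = -51055684687/603833824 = -84.55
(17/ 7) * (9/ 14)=1.56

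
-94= -94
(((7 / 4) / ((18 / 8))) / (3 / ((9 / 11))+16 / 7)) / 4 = 49 / 1500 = 0.03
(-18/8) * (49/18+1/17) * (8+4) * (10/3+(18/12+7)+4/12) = -62123/68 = -913.57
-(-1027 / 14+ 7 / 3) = 2983 / 42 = 71.02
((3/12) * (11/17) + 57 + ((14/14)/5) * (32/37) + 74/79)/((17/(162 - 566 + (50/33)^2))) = -6333414584756/4599647415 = -1376.93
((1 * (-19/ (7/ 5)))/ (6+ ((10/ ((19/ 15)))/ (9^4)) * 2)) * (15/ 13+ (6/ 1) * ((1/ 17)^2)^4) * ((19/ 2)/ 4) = -6.20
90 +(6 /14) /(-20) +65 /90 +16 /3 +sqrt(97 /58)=sqrt(5626) /58 +121003 /1260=97.33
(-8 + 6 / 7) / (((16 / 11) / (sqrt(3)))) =-275 * sqrt(3) / 56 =-8.51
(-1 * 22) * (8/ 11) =-16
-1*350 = -350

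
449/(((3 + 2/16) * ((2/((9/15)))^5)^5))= 380432585639907/31250000000000000000000000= 0.00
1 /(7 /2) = 2 /7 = 0.29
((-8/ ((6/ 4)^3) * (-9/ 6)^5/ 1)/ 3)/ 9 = 0.67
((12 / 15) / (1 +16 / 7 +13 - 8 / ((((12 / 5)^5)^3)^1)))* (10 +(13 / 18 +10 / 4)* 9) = 2103058444931039232 / 1097749219074044345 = 1.92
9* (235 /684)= 235 /76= 3.09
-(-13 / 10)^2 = -169 / 100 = -1.69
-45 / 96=-0.47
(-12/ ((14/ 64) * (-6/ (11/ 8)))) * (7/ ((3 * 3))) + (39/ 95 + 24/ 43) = 395093/ 36765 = 10.75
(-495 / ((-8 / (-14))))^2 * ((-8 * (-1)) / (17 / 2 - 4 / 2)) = 12006225 / 13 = 923555.77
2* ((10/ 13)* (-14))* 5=-1400/ 13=-107.69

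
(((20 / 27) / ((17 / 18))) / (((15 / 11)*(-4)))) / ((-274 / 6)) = 0.00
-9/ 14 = -0.64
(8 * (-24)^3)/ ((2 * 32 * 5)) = -345.60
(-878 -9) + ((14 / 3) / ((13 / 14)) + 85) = -31082 / 39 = -796.97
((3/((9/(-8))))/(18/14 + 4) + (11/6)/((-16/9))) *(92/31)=-125465/27528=-4.56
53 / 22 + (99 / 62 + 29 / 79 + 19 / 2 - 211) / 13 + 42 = 20354141 / 700414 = 29.06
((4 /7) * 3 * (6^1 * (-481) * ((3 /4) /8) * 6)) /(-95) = 38961 /1330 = 29.29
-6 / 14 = -3 / 7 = -0.43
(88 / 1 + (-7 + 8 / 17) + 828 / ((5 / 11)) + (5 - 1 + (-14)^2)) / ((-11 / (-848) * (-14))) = -6890424 / 595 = -11580.54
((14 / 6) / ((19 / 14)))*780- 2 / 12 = 152861 / 114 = 1340.89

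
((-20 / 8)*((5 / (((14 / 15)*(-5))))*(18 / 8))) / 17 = 675 / 1904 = 0.35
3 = 3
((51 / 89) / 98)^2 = 2601 / 76073284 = 0.00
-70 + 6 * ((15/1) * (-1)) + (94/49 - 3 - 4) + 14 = -7403/49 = -151.08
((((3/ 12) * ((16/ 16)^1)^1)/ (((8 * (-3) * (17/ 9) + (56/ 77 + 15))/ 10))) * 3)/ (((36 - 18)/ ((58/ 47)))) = -1595/ 91838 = -0.02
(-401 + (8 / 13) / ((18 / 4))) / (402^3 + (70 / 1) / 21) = -46901 / 7600882926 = -0.00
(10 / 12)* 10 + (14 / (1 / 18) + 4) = 793 / 3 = 264.33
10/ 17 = 0.59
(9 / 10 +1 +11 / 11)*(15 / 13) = 3.35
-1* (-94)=94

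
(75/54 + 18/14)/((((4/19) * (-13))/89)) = -569867/6552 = -86.98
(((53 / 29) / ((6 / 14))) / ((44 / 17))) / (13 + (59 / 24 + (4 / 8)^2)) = 12614 / 120263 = 0.10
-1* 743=-743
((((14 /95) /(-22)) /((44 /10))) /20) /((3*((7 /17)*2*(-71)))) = 17 /39174960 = 0.00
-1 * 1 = -1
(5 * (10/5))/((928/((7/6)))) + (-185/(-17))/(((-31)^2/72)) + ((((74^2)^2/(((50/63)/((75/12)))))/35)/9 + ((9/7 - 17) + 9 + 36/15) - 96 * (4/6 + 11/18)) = 397724301935123/530625760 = 749538.25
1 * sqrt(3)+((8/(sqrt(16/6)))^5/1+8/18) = 4/9+sqrt(3)+1152 * sqrt(6) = 2823.99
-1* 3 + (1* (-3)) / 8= -27 / 8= -3.38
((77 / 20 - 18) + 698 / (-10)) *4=-1679 / 5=-335.80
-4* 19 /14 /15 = -38 /105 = -0.36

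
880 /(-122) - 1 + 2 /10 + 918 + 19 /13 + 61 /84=303808877 /333060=912.17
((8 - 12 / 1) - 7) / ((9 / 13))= -143 / 9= -15.89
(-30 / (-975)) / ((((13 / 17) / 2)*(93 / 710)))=0.61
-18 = -18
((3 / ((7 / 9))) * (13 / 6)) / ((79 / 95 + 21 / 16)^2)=135158400 / 74347567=1.82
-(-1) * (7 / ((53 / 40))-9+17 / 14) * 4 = -3714 / 371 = -10.01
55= 55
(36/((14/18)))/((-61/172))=-55728/427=-130.51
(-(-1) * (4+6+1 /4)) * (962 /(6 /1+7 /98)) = 138047 /85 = 1624.08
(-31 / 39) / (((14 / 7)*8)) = -31 / 624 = -0.05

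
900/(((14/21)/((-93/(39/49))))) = -2050650/13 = -157742.31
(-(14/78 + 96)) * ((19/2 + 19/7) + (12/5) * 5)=-423863/182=-2328.92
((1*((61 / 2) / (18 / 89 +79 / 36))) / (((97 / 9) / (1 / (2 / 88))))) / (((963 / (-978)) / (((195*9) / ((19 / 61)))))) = -450184806648720 / 1514306479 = -297287.78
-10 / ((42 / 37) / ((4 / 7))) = -5.03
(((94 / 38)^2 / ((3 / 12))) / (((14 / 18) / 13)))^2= 1068767251344 / 6385729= 167368.09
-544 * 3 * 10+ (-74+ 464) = -15930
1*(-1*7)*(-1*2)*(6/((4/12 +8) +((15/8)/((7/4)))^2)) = 49392/5575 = 8.86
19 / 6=3.17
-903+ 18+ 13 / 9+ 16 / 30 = -39736 / 45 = -883.02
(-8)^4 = 4096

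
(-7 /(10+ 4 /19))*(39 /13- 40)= 4921 /194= 25.37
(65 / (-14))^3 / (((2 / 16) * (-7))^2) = -2197000 / 16807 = -130.72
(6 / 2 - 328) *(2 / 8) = -325 / 4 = -81.25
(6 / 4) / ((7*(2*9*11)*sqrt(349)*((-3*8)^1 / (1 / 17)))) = -0.00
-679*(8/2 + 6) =-6790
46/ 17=2.71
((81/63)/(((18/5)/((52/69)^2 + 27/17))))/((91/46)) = 872575/2241603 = 0.39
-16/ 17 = -0.94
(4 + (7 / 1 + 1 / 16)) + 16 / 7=1495 / 112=13.35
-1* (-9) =9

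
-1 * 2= -2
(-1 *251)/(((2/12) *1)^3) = -54216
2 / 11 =0.18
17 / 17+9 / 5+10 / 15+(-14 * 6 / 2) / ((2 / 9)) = -2783 / 15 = -185.53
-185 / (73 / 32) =-5920 / 73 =-81.10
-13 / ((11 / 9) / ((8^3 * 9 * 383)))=-206489088 / 11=-18771735.27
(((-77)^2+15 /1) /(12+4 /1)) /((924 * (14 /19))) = 14117 /25872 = 0.55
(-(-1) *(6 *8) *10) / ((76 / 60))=7200 / 19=378.95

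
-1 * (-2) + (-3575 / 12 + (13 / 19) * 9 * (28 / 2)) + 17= -43937 / 228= -192.71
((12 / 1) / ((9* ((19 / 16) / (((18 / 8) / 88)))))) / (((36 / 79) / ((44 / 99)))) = 158 / 5643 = 0.03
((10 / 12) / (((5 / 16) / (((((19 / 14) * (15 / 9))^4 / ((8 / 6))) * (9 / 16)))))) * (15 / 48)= 9.20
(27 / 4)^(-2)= 0.02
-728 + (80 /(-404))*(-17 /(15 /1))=-727.78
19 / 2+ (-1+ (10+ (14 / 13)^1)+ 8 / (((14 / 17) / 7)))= 2277 / 26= 87.58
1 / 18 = 0.06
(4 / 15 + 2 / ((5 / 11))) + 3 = 23 / 3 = 7.67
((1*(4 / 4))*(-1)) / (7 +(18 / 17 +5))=-17 / 222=-0.08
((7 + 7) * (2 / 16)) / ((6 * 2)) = 7 / 48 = 0.15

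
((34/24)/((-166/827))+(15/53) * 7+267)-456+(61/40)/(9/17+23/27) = -64583261467/334675920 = -192.97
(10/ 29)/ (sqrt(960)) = sqrt(15)/ 348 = 0.01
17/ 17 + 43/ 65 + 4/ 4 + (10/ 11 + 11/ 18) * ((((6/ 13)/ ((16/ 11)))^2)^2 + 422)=644.20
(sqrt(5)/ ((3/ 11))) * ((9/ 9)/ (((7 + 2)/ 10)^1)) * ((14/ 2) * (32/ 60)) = 1232 * sqrt(5)/ 81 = 34.01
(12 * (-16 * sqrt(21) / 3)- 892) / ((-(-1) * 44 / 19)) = -4237 / 11- 304 * sqrt(21) / 11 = -511.83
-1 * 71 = -71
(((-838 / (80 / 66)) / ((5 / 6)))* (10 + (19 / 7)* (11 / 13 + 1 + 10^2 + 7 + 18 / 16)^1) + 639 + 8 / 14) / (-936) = 9292647023 / 34070400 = 272.75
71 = 71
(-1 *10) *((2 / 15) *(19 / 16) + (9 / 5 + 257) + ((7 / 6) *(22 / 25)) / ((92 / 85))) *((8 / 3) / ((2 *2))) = -1732.71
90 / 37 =2.43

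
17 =17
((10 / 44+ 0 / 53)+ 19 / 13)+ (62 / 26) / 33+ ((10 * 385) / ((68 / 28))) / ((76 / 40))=231719053 / 277134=836.13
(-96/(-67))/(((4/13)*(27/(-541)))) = -56264/603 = -93.31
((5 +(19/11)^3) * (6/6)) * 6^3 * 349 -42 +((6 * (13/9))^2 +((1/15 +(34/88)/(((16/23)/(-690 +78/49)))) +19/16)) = 17962392542081/23478840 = 765046.00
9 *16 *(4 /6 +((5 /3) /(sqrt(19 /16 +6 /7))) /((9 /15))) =96 +1600 *sqrt(1603) /229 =375.74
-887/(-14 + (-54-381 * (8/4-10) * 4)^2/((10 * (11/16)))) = -48785/1178647582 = -0.00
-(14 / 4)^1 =-7 / 2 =-3.50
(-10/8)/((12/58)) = -145/24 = -6.04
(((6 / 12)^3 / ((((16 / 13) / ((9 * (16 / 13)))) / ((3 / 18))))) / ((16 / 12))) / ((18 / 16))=1 / 8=0.12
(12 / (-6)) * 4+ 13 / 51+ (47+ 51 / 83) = 168767 / 4233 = 39.87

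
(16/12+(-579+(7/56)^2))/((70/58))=-478.63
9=9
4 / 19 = 0.21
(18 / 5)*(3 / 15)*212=3816 / 25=152.64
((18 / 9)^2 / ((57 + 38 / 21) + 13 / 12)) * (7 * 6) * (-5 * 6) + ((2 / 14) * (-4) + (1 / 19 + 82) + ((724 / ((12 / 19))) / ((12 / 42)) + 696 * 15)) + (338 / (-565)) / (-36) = 5462703800999 / 378054495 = 14449.51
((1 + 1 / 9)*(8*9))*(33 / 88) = 30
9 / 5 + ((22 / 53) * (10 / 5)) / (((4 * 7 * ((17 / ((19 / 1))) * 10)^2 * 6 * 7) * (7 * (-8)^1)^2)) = 2541965211011 / 1412202892800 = 1.80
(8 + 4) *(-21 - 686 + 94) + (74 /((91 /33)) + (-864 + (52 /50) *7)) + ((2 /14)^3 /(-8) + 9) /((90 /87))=-43754482501 /5350800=-8177.19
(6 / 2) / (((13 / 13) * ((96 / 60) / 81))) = 1215 / 8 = 151.88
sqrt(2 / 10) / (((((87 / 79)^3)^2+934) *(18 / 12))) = 486174911042 *sqrt(5) / 3412159644864345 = 0.00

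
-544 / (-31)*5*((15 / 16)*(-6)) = -15300 / 31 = -493.55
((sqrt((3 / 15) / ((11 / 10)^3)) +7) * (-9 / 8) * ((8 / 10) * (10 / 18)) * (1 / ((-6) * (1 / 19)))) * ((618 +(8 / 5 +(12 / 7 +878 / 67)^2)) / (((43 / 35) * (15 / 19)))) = 10120.53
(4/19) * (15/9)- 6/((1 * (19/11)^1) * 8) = -1/12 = -0.08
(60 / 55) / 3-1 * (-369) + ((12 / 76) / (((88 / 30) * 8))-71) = 1995501 / 6688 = 298.37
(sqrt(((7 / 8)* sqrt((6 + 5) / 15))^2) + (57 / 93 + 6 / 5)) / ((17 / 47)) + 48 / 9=329* sqrt(165) / 2040 + 81781 / 7905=12.42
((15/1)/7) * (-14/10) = -3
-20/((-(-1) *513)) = -20/513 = -0.04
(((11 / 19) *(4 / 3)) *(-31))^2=1860496 / 3249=572.64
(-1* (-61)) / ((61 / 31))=31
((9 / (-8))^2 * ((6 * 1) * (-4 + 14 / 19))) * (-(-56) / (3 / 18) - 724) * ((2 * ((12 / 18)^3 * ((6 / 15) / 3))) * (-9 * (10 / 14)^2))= -3247560 / 931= -3488.25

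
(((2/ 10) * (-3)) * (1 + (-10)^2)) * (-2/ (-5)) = -606/ 25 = -24.24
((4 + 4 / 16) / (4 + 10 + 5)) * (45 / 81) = 85 / 684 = 0.12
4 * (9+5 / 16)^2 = 346.89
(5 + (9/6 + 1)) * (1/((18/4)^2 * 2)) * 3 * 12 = 6.67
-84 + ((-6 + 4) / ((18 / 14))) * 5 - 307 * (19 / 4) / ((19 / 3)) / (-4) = -4927 / 144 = -34.22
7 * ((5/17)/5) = 0.41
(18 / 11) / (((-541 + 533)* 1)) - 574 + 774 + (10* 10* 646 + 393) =2868483 / 44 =65192.80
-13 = -13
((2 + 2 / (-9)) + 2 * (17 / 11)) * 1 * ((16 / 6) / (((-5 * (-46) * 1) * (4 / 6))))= 964 / 11385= 0.08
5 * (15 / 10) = 15 / 2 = 7.50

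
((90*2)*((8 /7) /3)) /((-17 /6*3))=-960 /119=-8.07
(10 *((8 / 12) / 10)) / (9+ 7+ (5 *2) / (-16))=16 / 369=0.04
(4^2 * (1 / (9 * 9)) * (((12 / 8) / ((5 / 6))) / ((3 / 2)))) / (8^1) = 4 / 135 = 0.03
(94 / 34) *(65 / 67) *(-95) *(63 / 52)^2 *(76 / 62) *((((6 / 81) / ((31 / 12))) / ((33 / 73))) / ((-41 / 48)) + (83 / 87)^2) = -16546833880045875 / 43177052202856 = -383.23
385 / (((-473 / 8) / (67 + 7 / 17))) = -438.96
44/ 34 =22/ 17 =1.29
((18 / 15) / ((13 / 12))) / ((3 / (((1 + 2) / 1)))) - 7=-5.89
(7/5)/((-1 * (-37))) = 7/185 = 0.04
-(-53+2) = 51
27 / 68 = 0.40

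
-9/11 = -0.82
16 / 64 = 1 / 4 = 0.25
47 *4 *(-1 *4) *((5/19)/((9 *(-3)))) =3760/513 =7.33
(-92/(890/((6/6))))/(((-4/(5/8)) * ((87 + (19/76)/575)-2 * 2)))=13225/67960756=0.00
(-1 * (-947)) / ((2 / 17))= 16099 / 2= 8049.50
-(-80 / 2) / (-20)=-2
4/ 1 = 4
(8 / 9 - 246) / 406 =-0.60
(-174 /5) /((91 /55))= -1914 /91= -21.03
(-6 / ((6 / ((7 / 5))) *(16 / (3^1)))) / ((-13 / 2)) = 21 / 520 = 0.04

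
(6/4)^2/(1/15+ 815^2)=135/39853504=0.00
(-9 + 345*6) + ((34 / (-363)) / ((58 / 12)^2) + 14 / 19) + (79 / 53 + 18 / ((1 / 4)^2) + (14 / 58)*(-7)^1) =240764539603 / 102473327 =2349.53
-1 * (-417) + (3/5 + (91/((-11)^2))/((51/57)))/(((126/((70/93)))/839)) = 730383277/1721709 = 424.22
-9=-9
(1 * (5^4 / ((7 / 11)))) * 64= 440000 / 7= 62857.14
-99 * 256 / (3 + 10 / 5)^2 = -1013.76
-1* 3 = -3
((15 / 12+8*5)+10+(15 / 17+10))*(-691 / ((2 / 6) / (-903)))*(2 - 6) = -7908857775 / 17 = -465226927.94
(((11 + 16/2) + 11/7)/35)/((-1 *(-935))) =144/229075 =0.00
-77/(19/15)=-60.79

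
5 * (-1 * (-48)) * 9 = 2160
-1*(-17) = 17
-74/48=-37/24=-1.54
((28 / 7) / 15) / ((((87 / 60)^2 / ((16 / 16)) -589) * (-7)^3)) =320 / 241567011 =0.00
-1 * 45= -45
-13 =-13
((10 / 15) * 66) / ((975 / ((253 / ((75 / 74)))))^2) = 15422584496 / 5347265625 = 2.88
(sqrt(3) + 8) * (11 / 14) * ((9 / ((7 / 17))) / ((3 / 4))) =1122 * sqrt(3) / 49 + 8976 / 49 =222.84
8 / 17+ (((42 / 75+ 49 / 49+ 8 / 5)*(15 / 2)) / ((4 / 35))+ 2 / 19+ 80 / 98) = 26433265 / 126616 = 208.77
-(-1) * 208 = 208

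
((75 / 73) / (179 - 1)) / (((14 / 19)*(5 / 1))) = 285 / 181916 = 0.00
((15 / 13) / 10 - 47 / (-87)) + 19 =44461 / 2262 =19.66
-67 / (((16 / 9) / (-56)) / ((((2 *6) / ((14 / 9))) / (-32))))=-16281 / 32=-508.78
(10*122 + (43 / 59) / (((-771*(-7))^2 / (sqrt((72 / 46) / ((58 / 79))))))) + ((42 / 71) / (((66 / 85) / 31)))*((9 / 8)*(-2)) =43*sqrt(105386) / 382086265659 + 3645275 / 3124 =1166.86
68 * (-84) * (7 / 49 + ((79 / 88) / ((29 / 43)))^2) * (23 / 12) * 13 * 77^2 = -1615714195.21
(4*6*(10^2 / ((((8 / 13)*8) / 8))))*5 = 19500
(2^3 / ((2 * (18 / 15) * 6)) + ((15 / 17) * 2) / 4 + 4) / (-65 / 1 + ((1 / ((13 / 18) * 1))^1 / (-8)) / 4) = -159016 / 2069937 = -0.08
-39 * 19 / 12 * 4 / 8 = -247 / 8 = -30.88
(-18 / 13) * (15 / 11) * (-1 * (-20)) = -5400 / 143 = -37.76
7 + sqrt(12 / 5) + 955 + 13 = 2* sqrt(15) / 5 + 975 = 976.55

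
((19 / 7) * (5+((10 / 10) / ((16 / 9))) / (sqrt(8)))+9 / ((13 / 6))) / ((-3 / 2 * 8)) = -1613 / 1092- 57 * sqrt(2) / 1792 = -1.52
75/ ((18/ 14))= 175/ 3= 58.33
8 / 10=4 / 5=0.80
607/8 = 75.88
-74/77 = -0.96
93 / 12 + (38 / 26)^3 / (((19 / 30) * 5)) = 76771 / 8788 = 8.74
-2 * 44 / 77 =-8 / 7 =-1.14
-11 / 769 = -0.01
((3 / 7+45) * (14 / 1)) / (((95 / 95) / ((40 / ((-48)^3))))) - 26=-30217 / 1152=-26.23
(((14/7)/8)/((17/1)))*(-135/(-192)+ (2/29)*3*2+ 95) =178393/126208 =1.41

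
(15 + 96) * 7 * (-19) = -14763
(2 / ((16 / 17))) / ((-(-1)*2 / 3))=3.19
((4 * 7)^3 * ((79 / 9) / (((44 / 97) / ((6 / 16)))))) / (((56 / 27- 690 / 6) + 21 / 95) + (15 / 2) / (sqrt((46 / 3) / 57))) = -1621.44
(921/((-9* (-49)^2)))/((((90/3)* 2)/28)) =-307/15435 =-0.02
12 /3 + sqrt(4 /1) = 6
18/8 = 9/4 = 2.25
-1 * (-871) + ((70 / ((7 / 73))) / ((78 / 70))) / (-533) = 18079927 / 20787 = 869.77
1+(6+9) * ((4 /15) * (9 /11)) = 47 /11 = 4.27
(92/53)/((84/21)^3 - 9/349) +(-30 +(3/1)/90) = -1062851329/35499930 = -29.94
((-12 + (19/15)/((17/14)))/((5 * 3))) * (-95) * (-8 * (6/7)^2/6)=-849376/12495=-67.98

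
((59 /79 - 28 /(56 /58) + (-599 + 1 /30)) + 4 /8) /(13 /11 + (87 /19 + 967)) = -155216567 /240918795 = -0.64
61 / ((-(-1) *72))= 61 / 72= 0.85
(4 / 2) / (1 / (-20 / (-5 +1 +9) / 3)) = -8 / 3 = -2.67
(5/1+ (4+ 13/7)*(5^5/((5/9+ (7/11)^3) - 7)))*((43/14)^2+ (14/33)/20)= -27925.14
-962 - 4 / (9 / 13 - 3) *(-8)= -14638 / 15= -975.87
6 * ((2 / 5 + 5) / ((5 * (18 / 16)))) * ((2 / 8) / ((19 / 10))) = 0.76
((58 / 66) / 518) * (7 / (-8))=-29 / 19536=-0.00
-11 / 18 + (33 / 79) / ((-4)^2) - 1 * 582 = -6627487 / 11376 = -582.59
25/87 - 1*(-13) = 1156/87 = 13.29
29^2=841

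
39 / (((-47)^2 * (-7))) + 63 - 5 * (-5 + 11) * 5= -1345320 / 15463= -87.00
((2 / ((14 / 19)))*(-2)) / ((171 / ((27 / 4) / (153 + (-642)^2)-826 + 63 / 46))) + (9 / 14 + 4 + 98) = 950174342 / 7375893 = 128.82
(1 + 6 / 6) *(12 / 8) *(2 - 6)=-12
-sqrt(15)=-3.87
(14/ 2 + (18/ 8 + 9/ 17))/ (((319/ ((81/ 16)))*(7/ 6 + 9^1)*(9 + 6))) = 10773/ 10585696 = 0.00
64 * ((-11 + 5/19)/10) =-6528/95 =-68.72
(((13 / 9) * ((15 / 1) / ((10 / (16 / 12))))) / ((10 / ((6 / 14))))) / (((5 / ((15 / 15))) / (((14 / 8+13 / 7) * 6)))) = 1313 / 2450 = 0.54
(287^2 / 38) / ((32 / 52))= 1070797 / 304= 3522.36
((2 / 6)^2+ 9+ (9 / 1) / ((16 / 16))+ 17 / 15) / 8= 433 / 180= 2.41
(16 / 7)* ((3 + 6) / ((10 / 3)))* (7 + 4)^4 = 3162456 / 35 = 90355.89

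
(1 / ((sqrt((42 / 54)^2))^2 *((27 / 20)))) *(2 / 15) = 8 / 49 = 0.16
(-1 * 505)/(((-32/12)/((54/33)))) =13635/44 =309.89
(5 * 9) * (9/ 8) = 405/ 8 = 50.62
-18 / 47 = -0.38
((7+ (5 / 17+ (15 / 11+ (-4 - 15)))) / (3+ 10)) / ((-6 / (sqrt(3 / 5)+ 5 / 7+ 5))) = 0.86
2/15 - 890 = -13348/15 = -889.87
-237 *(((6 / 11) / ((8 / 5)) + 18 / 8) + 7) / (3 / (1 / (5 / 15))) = -50007 / 22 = -2273.05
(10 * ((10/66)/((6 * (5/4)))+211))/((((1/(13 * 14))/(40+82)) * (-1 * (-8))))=579829705/99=5856865.71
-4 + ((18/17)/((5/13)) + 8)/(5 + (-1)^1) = -223/170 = -1.31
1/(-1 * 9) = -1/9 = -0.11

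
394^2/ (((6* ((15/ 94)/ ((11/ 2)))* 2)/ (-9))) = -20064253/ 5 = -4012850.60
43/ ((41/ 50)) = 2150/ 41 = 52.44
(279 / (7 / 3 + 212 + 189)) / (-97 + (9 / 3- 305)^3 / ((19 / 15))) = -0.00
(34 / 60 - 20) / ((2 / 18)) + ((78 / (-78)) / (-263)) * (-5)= -174.92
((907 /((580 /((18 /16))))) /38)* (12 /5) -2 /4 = -85711 /220400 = -0.39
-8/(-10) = 4/5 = 0.80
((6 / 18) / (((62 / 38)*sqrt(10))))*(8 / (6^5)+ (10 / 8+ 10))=0.73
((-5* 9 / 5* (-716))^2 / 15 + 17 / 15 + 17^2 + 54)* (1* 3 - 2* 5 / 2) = -5537373.07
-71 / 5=-14.20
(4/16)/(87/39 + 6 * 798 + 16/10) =65/1245876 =0.00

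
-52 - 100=-152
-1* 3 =-3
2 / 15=0.13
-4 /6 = -2 /3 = -0.67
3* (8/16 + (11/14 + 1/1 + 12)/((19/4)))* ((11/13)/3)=9955/3458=2.88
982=982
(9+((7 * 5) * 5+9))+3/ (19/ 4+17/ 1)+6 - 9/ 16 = 92139/ 464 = 198.58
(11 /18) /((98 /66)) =121 /294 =0.41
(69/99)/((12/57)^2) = 8303/528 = 15.73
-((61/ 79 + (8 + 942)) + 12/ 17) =-1277835/ 1343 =-951.48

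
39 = 39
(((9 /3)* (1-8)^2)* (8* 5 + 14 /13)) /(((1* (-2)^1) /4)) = -12076.62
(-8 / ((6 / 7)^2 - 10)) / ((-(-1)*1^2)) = 0.86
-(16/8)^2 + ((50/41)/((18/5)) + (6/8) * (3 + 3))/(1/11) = 36329/738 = 49.23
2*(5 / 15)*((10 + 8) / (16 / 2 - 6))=6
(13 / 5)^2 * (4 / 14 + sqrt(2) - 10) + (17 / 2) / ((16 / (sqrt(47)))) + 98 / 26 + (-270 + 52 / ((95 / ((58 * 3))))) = -223.46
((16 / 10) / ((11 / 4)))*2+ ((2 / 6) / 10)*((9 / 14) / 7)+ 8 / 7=24897 / 10780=2.31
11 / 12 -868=-10405 / 12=-867.08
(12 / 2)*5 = 30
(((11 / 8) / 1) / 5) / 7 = 11 / 280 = 0.04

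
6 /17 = 0.35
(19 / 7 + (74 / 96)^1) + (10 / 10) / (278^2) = 22624975 / 6491856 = 3.49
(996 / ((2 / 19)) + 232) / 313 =9694 / 313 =30.97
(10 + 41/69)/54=731/3726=0.20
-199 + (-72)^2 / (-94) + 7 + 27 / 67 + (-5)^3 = -1170628 / 3149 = -371.75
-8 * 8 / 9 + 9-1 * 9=-64 / 9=-7.11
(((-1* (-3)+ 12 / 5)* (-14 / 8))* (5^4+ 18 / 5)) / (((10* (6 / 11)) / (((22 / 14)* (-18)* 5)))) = 30804543 / 200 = 154022.72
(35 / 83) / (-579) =-35 / 48057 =-0.00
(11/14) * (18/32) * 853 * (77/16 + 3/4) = 7515783/3584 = 2097.04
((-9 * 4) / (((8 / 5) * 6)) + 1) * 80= -220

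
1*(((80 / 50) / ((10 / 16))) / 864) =2 / 675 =0.00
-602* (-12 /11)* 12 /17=86688 /187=463.57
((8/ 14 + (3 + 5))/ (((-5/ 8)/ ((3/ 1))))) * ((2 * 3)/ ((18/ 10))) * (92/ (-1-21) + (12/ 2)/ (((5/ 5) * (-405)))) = 398848/ 693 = 575.54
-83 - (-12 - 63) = -8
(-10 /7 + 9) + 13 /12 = 727 /84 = 8.65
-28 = -28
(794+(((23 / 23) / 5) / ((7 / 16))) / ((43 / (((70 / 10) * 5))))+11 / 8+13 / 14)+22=1971371 / 2408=818.68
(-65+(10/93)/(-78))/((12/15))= -294700/3627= -81.25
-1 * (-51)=51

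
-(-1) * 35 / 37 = 35 / 37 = 0.95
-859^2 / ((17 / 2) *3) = -1475762 / 51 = -28936.51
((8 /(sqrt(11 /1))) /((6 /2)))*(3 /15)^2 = 8*sqrt(11) /825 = 0.03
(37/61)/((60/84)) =259/305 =0.85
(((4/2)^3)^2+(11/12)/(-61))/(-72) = -46837/52704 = -0.89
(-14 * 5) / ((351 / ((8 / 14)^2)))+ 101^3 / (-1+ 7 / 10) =-8438165350 / 2457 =-3434336.73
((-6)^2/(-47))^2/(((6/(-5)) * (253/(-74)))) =79920/558877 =0.14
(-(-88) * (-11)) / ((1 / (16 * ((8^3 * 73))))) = -578879488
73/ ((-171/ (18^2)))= -2628/ 19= -138.32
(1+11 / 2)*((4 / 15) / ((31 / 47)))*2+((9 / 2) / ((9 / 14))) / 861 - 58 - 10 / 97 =-32571839 / 616435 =-52.84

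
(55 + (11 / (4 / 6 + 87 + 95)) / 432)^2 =18837084309241 / 6227103744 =3025.02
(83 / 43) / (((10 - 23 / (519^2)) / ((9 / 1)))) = 201212667 / 115824241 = 1.74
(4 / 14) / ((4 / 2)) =1 / 7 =0.14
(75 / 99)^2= 0.57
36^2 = 1296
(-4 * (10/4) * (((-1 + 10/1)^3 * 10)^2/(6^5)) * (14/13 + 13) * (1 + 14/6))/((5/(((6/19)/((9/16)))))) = -88938000/247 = -360072.87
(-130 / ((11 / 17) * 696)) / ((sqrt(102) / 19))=-1235 * sqrt(102) / 22968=-0.54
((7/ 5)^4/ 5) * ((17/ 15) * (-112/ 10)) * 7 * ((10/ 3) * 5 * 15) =-32000528/ 1875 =-17066.95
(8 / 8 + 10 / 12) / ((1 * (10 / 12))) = 11 / 5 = 2.20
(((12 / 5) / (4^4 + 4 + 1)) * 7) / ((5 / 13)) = 364 / 2175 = 0.17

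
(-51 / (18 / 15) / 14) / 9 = -85 / 252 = -0.34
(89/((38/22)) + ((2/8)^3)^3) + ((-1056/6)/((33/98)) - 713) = -17693671367/14942208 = -1184.14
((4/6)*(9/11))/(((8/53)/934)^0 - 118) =-2/429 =-0.00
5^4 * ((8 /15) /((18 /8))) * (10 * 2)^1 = 80000 /27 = 2962.96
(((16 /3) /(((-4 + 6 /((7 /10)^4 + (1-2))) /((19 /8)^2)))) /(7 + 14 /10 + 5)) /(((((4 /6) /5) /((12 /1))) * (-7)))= 22860325 /9421272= 2.43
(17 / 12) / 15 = 17 / 180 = 0.09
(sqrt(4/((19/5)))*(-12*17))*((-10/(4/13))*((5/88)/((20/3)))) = 9945*sqrt(95)/1672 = 57.97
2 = 2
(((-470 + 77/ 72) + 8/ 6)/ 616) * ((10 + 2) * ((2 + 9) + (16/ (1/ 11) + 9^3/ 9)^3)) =-142870998217/ 924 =-154622292.44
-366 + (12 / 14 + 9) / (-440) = -1127349 / 3080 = -366.02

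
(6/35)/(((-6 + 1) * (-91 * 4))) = 3/31850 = 0.00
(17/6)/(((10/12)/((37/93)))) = 629/465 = 1.35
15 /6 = 5 /2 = 2.50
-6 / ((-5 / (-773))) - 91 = -5093 / 5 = -1018.60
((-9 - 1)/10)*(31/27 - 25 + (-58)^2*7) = -635152/27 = -23524.15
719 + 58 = 777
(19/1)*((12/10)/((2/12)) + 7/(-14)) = 1273/10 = 127.30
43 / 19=2.26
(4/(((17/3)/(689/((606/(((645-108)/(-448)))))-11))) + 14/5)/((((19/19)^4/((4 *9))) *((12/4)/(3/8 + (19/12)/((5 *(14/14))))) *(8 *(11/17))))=-945975319/99545600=-9.50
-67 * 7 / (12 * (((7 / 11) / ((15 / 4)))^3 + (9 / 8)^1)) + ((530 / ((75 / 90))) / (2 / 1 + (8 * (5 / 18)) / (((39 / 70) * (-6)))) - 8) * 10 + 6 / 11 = 1459822857114088 / 313996462153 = 4649.17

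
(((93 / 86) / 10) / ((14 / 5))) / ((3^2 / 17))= 527 / 7224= 0.07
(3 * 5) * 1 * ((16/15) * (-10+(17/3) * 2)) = 64/3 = 21.33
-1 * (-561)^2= -314721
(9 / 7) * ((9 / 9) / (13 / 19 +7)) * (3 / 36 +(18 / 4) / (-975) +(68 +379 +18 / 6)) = 100052499 / 1328600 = 75.31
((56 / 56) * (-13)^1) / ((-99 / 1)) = 13 / 99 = 0.13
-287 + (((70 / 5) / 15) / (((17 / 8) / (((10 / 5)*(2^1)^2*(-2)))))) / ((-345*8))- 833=-98531776 / 87975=-1120.00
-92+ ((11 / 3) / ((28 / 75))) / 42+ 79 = -15013 / 1176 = -12.77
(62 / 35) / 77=62 / 2695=0.02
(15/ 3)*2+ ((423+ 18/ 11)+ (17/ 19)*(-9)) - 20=84976/ 209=406.58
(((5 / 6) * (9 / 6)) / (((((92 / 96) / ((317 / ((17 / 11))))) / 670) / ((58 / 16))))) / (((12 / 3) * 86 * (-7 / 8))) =-508143075 / 235382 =-2158.80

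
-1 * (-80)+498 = 578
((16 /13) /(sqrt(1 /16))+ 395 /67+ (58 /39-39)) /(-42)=34876 /54873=0.64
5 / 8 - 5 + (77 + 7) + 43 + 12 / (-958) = 469851 / 3832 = 122.61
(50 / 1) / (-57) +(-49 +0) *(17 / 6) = -5309 / 38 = -139.71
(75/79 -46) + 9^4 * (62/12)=5348845/158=33853.45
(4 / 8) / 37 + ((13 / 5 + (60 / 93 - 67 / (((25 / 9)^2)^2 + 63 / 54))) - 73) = -70.85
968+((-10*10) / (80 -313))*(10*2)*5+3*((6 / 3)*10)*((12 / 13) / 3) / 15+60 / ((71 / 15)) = 220397900 / 215059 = 1024.83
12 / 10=6 / 5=1.20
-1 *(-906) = 906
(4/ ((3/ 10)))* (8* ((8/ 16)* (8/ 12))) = 320/ 9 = 35.56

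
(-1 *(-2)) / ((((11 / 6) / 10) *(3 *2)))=20 / 11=1.82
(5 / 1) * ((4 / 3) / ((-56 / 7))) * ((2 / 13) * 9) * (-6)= 6.92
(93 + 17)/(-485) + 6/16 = 115/776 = 0.15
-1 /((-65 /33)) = 33 /65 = 0.51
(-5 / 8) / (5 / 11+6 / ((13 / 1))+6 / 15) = -3575 / 7528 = -0.47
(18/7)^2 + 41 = 2333/49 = 47.61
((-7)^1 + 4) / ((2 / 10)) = -15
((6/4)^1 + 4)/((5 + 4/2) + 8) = 11/30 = 0.37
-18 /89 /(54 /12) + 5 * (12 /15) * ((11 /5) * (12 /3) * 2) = 31308 /445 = 70.36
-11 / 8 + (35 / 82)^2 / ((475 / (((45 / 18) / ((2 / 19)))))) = -36737 / 26896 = -1.37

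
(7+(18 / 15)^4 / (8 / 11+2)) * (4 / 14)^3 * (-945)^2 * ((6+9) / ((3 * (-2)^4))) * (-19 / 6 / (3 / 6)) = -319905.33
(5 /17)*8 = 40 /17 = 2.35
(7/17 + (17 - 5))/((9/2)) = 422/153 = 2.76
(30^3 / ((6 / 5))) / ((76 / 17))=95625 / 19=5032.89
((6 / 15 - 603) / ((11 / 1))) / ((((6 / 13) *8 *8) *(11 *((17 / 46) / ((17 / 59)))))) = -900887 / 6853440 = -0.13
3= 3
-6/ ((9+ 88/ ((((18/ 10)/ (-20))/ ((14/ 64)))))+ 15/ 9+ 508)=-54/ 2743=-0.02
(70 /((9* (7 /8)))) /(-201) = -80 /1809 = -0.04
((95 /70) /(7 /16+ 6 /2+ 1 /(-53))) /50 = 0.01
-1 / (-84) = 1 / 84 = 0.01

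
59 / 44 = 1.34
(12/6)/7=2/7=0.29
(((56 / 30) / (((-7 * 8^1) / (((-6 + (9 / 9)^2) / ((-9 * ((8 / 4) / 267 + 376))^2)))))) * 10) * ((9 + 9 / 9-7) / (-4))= -0.00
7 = 7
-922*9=-8298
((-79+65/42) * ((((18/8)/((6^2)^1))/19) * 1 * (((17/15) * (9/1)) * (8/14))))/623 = -55301/23200520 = -0.00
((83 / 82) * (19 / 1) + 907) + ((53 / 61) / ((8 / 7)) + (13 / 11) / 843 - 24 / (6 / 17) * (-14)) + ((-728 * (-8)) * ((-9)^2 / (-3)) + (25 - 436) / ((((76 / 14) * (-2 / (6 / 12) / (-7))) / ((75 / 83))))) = -22747022198795195 / 146293704084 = -155488.73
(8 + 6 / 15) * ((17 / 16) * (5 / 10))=357 / 80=4.46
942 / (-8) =-471 / 4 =-117.75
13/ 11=1.18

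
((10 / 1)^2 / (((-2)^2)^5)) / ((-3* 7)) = -25 / 5376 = -0.00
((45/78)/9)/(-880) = -1/13728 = -0.00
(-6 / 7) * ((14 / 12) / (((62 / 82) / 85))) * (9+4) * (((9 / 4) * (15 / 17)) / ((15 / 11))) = -263835 / 124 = -2127.70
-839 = -839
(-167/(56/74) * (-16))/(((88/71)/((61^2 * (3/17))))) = 1870629.70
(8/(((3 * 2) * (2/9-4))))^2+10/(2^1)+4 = 2637/289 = 9.12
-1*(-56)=56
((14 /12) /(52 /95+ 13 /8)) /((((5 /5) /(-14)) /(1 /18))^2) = 130340 /401193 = 0.32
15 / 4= 3.75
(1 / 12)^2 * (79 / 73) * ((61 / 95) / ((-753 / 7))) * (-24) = 33733 / 31332330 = 0.00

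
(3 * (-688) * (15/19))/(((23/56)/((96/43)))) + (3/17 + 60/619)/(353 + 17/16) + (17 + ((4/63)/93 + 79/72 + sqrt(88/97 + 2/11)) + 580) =-10085143289796287077/1221052695203880 + sqrt(1239854)/1067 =-8258.34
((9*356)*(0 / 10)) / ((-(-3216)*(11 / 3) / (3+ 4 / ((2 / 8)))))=0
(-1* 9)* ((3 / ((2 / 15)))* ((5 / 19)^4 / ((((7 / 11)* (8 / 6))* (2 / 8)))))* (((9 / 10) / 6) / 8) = -0.09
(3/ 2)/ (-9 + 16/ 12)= -9/ 46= -0.20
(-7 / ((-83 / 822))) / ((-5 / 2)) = -11508 / 415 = -27.73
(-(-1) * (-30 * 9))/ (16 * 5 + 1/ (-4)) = -1080/ 319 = -3.39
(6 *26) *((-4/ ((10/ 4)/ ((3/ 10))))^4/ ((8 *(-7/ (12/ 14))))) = -2426112/ 19140625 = -0.13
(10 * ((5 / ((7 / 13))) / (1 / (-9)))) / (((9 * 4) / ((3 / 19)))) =-3.67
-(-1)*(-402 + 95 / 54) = -400.24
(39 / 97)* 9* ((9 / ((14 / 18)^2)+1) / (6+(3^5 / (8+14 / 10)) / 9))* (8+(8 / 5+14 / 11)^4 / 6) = 757552824005952 / 6045515966875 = 125.31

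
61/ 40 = 1.52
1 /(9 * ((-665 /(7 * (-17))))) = 17 /855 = 0.02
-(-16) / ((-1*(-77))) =16 / 77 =0.21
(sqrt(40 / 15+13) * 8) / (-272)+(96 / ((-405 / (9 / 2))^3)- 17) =-516379 / 30375- sqrt(141) / 102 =-17.12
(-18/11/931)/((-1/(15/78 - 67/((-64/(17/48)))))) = 67461/68164096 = 0.00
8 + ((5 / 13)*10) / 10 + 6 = 187 / 13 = 14.38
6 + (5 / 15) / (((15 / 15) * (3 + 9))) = 217 / 36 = 6.03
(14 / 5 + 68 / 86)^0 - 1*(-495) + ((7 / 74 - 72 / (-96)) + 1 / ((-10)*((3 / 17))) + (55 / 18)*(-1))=3284861 / 6660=493.22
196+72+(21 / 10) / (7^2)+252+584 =77283 / 70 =1104.04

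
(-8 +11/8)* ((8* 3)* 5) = -795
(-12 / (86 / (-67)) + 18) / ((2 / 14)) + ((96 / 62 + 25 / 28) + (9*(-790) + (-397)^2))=5624461169 / 37324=150692.88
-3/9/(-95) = 1/285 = 0.00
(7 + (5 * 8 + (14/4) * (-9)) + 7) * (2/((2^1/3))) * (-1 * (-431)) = 58185/2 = 29092.50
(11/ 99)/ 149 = 1/ 1341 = 0.00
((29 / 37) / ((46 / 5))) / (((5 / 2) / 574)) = 16646 / 851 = 19.56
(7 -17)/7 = -10/7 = -1.43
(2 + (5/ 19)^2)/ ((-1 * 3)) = -249/ 361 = -0.69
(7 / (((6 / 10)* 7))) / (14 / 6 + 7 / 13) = 65 / 112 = 0.58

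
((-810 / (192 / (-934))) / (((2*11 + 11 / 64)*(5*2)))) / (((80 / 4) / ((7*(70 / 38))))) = 205947 / 17974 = 11.46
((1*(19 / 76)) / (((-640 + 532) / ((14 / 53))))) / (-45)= 7 / 515160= 0.00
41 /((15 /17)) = 697 /15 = 46.47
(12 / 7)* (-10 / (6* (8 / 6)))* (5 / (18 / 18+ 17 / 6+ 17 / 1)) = -18 / 35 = -0.51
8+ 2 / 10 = 41 / 5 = 8.20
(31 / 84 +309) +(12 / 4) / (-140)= 64963 / 210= 309.35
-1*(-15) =15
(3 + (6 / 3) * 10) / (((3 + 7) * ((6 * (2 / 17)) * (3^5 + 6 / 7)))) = 2737 / 204840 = 0.01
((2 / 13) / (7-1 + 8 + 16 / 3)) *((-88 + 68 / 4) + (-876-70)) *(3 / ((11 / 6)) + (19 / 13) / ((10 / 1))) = -7776999 / 539110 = -14.43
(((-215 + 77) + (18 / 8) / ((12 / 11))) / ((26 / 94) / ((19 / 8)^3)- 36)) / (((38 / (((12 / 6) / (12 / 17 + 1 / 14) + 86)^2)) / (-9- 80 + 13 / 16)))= -139809678147061731 / 2032476015104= -68787.86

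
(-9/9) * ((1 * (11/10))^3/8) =-1331/8000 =-0.17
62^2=3844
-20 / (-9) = 20 / 9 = 2.22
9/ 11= 0.82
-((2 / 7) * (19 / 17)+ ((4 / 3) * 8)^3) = -3900418 / 3213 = -1213.95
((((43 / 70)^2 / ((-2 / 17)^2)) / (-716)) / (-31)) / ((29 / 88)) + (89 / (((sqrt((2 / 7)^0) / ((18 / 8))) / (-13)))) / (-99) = 456219370331 / 17347283800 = 26.30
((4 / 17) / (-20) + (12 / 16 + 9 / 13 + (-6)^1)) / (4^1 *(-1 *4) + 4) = 20197 / 53040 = 0.38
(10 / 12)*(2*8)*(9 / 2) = 60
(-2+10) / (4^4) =1 / 32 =0.03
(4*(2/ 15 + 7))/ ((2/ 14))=2996/ 15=199.73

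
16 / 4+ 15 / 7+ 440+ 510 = 6693 / 7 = 956.14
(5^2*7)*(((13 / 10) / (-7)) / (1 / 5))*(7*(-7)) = 15925 / 2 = 7962.50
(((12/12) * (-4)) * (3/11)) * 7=-84/11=-7.64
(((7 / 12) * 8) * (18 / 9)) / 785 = 28 / 2355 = 0.01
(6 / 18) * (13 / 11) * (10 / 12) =65 / 198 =0.33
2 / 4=1 / 2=0.50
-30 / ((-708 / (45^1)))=225 / 118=1.91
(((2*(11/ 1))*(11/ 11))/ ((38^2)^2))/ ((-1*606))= -11/ 631796208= -0.00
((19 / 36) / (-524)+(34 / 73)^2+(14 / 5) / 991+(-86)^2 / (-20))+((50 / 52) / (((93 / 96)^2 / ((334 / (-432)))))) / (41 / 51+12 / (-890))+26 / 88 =-90939049789124356198493 / 245590078247129156112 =-370.29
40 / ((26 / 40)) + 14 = 982 / 13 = 75.54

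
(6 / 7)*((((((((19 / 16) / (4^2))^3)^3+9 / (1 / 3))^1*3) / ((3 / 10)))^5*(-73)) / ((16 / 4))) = -23062766200797387533043331335358762978067385377003595649443820150940028350372417073324473037276446405155291960620751153125 / 1027487379963552037201647761095334949476861115147389943434439800045341448487641194015368311793336307576471552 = -22445790235998.32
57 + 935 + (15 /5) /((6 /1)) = 1985 /2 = 992.50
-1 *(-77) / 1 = 77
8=8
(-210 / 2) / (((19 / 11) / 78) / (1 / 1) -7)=90090 / 5987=15.05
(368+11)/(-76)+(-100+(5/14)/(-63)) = -3518929/33516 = -104.99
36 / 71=0.51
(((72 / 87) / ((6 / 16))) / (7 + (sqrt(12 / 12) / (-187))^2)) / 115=139876 / 51022165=0.00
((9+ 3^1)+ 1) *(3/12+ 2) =117/4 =29.25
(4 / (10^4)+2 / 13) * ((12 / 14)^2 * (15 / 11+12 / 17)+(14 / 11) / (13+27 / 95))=3603590037 / 14454632500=0.25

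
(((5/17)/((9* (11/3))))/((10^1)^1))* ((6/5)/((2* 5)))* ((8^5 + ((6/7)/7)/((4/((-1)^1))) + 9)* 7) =292013/11900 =24.54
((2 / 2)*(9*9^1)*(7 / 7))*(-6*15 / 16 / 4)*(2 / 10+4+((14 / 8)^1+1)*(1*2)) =-70713 / 64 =-1104.89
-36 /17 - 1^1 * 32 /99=-4108 /1683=-2.44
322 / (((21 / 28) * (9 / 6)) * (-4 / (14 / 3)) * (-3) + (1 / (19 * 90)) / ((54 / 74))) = 208134360 / 1870403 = 111.28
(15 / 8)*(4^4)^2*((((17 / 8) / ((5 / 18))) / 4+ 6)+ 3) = 1340928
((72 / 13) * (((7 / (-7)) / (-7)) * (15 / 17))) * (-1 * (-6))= 6480 / 1547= 4.19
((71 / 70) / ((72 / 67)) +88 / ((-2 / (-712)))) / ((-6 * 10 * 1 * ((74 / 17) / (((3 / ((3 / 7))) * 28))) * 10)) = -18789847363 / 7992000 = -2351.08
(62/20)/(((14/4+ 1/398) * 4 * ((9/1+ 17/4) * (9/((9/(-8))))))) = -6169/2955280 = -0.00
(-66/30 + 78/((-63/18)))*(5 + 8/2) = -7713/35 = -220.37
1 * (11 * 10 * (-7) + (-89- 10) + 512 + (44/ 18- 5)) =-3236/ 9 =-359.56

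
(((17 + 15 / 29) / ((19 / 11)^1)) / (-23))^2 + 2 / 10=316733649 / 803024645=0.39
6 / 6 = 1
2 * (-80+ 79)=-2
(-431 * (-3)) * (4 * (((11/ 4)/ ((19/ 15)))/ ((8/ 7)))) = 9825.10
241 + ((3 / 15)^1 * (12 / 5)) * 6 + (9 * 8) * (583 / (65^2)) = 1072369 / 4225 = 253.82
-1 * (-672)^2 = -451584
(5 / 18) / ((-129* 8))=-5 / 18576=-0.00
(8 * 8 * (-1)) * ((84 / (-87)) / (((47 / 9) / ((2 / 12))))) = 2688 / 1363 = 1.97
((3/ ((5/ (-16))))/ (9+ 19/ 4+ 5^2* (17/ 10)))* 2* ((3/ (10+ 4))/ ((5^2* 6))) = -32/ 65625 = -0.00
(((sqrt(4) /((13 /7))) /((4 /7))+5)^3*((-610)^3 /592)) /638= -162726622694875 /829798112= -196103.87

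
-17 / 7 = -2.43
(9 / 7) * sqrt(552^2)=4968 / 7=709.71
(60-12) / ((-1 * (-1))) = 48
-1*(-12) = 12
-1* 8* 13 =-104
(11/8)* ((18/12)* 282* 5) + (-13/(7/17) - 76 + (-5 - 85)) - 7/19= 2883637/1064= 2710.19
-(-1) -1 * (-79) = 80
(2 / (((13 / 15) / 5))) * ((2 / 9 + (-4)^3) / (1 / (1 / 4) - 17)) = 28700 / 507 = 56.61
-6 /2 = -3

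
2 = 2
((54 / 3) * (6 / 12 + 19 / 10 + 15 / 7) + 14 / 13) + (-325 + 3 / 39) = -110144 / 455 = -242.07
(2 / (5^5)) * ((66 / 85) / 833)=132 / 221265625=0.00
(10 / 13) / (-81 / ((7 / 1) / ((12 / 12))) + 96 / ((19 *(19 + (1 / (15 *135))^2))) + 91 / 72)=-53291723184 / 695675228911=-0.08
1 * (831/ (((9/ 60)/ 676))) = 3745040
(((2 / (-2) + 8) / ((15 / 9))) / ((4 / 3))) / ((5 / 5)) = 63 / 20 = 3.15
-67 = -67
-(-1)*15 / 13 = 15 / 13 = 1.15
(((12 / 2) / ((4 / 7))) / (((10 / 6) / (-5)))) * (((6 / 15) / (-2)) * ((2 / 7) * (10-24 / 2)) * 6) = -108 / 5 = -21.60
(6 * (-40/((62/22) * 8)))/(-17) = 330/527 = 0.63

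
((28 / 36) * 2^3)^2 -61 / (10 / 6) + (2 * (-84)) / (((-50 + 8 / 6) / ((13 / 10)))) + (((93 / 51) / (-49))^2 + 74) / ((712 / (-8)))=10539077602864 / 1825819717365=5.77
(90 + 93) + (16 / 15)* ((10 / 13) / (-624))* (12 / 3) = 278335 / 1521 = 182.99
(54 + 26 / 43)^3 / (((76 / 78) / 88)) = 22213222217472 / 1510633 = 14704578.95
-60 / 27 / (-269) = 20 / 2421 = 0.01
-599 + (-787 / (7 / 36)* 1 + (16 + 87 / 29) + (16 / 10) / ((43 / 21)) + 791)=-5772649 / 1505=-3835.65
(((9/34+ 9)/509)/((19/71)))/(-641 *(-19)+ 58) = 7455/1341232306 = 0.00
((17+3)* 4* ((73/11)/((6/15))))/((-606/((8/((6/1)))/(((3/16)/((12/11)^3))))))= -29900800/1478741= -20.22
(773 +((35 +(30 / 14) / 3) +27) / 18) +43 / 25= 2451343 / 3150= 778.20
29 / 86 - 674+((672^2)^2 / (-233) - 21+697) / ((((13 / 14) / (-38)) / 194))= 1810041657833989509 / 260494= 6948496540549.84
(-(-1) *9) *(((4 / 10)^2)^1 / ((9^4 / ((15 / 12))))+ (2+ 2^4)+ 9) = 243.00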